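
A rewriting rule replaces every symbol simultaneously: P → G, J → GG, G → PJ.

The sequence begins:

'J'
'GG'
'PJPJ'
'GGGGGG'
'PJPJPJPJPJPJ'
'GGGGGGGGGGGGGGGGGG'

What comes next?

PJPJPJPJPJPJPJPJPJPJPJPJPJPJPJPJPJPJ

Applying the rule to each of the 18 symbols of GGGGGGGGGGGGGGGGGG gives the pieces PJ PJ PJ PJ PJ PJ PJ PJ PJ PJ PJ PJ PJ PJ PJ PJ PJ PJ, which concatenate to the answer.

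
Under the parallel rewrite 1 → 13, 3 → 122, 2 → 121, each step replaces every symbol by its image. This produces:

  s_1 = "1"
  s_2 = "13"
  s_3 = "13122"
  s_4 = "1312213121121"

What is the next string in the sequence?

Rewriting the 13 symbols of 1312213121121 one by one yields 13 122 13 121 121 13 122 13 121 13 13 121 13; concatenated:

13122131211211312213121131312113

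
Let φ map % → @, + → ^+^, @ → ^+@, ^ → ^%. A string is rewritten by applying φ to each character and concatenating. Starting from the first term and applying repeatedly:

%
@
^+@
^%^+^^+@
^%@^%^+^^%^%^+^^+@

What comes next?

φ(^%@^%^+^^%^%^+^^+@) expands symbol-by-symbol to ^% @ ^+@ ^% @ ^% ^+^ ^% ^% @ ^% @ ^% ^+^ ^% ^% ^+^ ^+@; joining the 18 pieces gives the next term.

^%@^+@^%@^%^+^^%^%@^%@^%^+^^%^%^+^^+@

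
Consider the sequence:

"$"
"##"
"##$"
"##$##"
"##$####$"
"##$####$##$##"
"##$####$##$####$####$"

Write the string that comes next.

##$####$##$####$####$##$####$##$##

This is a Fibonacci-style word recurrence s(k) = s(k−1)·s(k−2): e.g. ##·$ = ##$.
The next term joins ##$####$##$####$####$ and ##$####$##$##.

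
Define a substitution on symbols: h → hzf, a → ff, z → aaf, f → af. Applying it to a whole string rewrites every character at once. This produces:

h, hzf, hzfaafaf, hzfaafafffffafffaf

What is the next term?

Rewriting the 18 symbols of hzfaafafffffafffaf one by one yields hzf aaf af ff ff af ff af af af af af ff af af af ff af; concatenated:

hzfaafafffffafffafafafafafffafafafffaf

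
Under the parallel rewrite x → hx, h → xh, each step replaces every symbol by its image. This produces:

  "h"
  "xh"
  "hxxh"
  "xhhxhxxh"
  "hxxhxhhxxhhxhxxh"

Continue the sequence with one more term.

Rewriting the 16 symbols of hxxhxhhxxhhxhxxh one by one yields xh hx hx xh hx xh xh hx hx xh xh hx xh hx hx xh; concatenated:

xhhxhxxhhxxhxhhxhxxhxhhxxhhxhxxh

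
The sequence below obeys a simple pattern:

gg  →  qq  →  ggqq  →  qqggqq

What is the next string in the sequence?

ggqqqqggqq

Each term (from the third on) is the two preceding terms concatenated in order: term 3 = gg·qq = ggqq.
So term 5 is ggqq·qqggqq.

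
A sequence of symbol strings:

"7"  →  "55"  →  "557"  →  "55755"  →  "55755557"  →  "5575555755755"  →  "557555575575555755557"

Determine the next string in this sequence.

From term 3 onward, concatenate the last term with the second-to-last: 55·7 = 557, 557·55 = 55755, …
The next term joins 557555575575555755557 and 5575555755755.

5575555755755557555575575555755755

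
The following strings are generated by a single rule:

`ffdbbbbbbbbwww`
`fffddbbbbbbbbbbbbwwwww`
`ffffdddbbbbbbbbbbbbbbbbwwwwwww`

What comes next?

Each string has the form f^{n} d^{n-1} b^{4n} w^{2n-1}, where the shown terms are n = 2, 3, 4.
For the next term, n = 5, so the run lengths are 5, 4, 20, 9.

fffffddddbbbbbbbbbbbbbbbbbbbbwwwwwwwww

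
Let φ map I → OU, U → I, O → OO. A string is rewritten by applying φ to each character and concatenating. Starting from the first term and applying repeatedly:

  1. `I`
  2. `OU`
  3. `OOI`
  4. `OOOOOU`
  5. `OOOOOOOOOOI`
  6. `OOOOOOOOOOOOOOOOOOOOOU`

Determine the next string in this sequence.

φ(OOOOOOOOOOOOOOOOOOOOOU) expands symbol-by-symbol to OO OO OO OO OO OO OO OO OO OO OO OO OO OO OO OO OO OO OO OO OO I; joining the 22 pieces gives the next term.

OOOOOOOOOOOOOOOOOOOOOOOOOOOOOOOOOOOOOOOOOOI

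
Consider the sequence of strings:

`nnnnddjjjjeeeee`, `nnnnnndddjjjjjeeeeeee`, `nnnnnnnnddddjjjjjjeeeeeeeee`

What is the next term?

nnnnnnnnnndddddjjjjjjjeeeeeeeeeee

The n-th term is 2n n's then n d's then n+2 j's then 2n+1 e's, where the shown terms are n = 2, 3, 4.
Setting n = 5 gives 10, 5, 7, 11 characters in each block.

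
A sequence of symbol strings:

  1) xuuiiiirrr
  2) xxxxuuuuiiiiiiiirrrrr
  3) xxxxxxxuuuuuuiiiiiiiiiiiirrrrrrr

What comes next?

Each string has the form x^{3n-2} u^{2n} i^{4n} r^{2n+1} (n = 1, 2, …).
Setting n = 4 gives 10, 8, 16, 9 characters in each block.

xxxxxxxxxxuuuuuuuuiiiiiiiiiiiiiiiirrrrrrrrr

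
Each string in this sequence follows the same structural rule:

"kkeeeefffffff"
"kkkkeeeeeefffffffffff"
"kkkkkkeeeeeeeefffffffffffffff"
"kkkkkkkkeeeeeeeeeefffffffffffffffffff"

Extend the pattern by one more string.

Term n consists of 2n k's, followed by 2n+2 e's, followed by 4n+3 f's (n = 1, 2, …).
At n = 5 the blocks have lengths 10, 12, 23.

kkkkkkkkkkeeeeeeeeeeeefffffffffffffffffffffff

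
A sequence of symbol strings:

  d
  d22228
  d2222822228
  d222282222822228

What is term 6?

Each term is the previous one with 22228 appended.
From d222282222822228, 2 further steps: d222282222822228 → d22228222282222822228 → (answer).

d2222822228222282222822228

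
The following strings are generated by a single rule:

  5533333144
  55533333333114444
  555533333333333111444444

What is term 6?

Each string has the form 5^{n+1} 3^{3n+2} 1^{n} 4^{2n} (n = 1, 2, …).
Setting n = 6 gives 7, 20, 6, 12 characters in each block.

555555533333333333333333333111111444444444444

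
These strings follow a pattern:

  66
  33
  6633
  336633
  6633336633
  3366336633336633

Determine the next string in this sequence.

Each term (from the third on) is the two preceding terms concatenated in order: term 3 = 66·33 = 6633.
Continuing: 6633336633 · 3366336633336633 gives term 7.

66333366333366336633336633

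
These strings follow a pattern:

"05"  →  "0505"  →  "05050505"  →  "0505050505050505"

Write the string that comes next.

s(k+1) = s(k)·s(k) — each term doubles the last.
Doubling 0505050505050505:

05050505050505050505050505050505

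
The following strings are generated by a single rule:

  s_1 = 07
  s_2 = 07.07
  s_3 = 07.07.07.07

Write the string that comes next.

Every step duplicates the string with '.' between the halves.
One more doubling of 07.07.07.07 gives the answer.

07.07.07.07.07.07.07.07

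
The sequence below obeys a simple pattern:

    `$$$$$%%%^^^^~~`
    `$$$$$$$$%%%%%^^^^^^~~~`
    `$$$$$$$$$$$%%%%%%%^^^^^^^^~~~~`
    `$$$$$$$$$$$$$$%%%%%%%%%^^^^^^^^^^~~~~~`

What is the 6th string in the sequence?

The n-th term is 3n-1 $'s then 2n-1 %'s then 2n ^'s then n ~'s, where the shown terms are n = 2, 3, 4, 5.
For term 6, n = 7, so the run lengths are 20, 13, 14, 7.

$$$$$$$$$$$$$$$$$$$$%%%%%%%%%%%%%^^^^^^^^^^^^^^~~~~~~~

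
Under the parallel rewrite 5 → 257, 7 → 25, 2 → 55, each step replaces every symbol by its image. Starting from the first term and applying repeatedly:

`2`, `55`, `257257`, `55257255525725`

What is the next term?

Applying the rule to each of the 14 symbols of 55257255525725 gives the pieces 257 257 55 257 25 55 257 257 257 55 257 25 55 257, which concatenate to the answer.

257257552572555257257257552572555257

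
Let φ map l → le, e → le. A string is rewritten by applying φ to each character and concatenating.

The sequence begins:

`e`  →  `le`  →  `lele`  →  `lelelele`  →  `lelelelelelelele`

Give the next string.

φ(lelelelelelelele) expands symbol-by-symbol to le le le le le le le le le le le le le le le le; joining the 16 pieces gives the next term.

lelelelelelelelelelelelelelelele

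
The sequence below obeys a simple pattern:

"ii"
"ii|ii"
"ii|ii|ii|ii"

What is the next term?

s(k+1) = s(k)·|·s(k) — each term doubles the last with '|' between the halves.
Doubling ii|ii|ii|ii with '|' between the halves:

ii|ii|ii|ii|ii|ii|ii|ii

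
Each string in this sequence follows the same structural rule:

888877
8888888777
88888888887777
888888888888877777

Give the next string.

Reading off run lengths: 8 runs 4, 7, 10, 13; 7 runs 2, 3, 4, 5 — each is linear in n (n = 1, 2, …).
At n = 5 the blocks have lengths 16, 6.

8888888888888888777777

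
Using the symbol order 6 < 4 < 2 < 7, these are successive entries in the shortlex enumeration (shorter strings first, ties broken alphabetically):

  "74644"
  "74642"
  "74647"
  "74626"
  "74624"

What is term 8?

Continuing the enumeration 3 steps past 74624: 74624 → 74622 → 74627 → (answer).

74676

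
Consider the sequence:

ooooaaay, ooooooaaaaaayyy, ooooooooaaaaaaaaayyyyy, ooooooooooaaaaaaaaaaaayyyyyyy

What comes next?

Term n consists of 2n+2 o's, followed by 3n a's, followed by 2n-1 y's (n = 1, 2, …).
Setting n = 5 gives 12, 15, 9 characters in each block.

ooooooooooooaaaaaaaaaaaaaaayyyyyyyyy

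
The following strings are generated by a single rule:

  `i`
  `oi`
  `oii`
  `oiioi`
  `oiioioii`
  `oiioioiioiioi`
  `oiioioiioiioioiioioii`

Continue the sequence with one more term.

oiioioiioiioioiioioiioiioioiioiioi

Each term (from the third on) is the previous term followed by the one before it: term 3 = oi·i = oii.
Continuing: oiioioiioiioioiioioii · oiioioiioiioi gives term 8.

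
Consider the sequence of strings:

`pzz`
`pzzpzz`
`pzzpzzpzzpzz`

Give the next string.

Each string is two copies of the previous one concatenated.
Doubling pzzpzzpzzpzz:

pzzpzzpzzpzzpzzpzzpzzpzz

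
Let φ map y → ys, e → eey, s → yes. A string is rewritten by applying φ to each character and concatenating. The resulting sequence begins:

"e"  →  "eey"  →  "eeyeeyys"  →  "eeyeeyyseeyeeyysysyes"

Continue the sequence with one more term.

Replace each of the 21 characters of eeyeeyyseeyeeyysysyes in place — eey eey ys eey eey ys ys yes eey eey ys eey eey ys ys yes ys yes ys eey yes — and concatenate.

eeyeeyyseeyeeyysysyeseeyeeyyseeyeeyysysyesysyesyseeyyes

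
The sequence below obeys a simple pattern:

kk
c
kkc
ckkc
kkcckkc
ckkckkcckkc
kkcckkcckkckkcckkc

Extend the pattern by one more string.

This is a Fibonacci-style word recurrence s(k) = s(k−2)·s(k−1): e.g. kk·c = kkc.
So term 8 is ckkckkcckkc·kkcckkcckkckkcckkc.

ckkckkcckkckkcckkcckkckkcckkc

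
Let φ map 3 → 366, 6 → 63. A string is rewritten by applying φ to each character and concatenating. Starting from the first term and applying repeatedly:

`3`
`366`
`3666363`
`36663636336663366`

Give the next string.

36663636336663366633663666363633663666363

Applying the rule to each of the 17 symbols of 36663636336663366 gives the pieces 366 63 63 63 366 63 366 63 366 366 63 63 63 366 366 63 63, which concatenate to the answer.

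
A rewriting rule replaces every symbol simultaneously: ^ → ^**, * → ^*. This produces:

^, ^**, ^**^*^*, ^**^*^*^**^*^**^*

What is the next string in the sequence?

^**^*^*^**^*^**^*^**^*^*^**^*^**^*^*^**^*

Replace each of the 17 characters of ^**^*^*^**^*^**^* in place — ^** ^* ^* ^** ^* ^** ^* ^** ^* ^* ^** ^* ^** ^* ^* ^** ^* — and concatenate.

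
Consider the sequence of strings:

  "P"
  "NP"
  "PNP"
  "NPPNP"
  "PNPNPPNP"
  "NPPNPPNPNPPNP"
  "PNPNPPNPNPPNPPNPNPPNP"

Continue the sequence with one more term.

NPPNPPNPNPPNPPNPNPPNPNPPNPPNPNPPNP

From term 3 onward, concatenate the second-to-last term with the last: P·NP = PNP, NP·PNP = NPPNP, …
The next term joins NPPNPPNPNPPNP and PNPNPPNPNPPNPPNPNPPNP.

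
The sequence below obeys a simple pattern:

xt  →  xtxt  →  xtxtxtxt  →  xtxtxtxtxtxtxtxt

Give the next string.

s(k+1) = s(k)·s(k) — each term doubles the last.
One more doubling of xtxtxtxtxtxtxtxt gives the answer.

xtxtxtxtxtxtxtxtxtxtxtxtxtxtxtxt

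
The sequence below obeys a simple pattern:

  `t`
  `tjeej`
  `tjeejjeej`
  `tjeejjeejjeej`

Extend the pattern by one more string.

tjeejjeejjeejjeej

The strings grow by a fixed suffix jeej each time.
One more step from tjeejjeejjeej gives the answer.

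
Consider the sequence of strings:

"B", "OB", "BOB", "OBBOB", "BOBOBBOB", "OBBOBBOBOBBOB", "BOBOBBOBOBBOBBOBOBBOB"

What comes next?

This is a Fibonacci-style word recurrence s(k) = s(k−2)·s(k−1): e.g. B·OB = BOB.
So term 8 is OBBOBBOBOBBOB·BOBOBBOBOBBOBBOBOBBOB.

OBBOBBOBOBBOBBOBOBBOBOBBOBBOBOBBOB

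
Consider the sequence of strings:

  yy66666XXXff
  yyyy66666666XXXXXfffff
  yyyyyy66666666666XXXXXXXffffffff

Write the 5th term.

yyyyyyyyyy66666666666666666XXXXXXXXXXXffffffffffffff

Each string has the form y^{2n} 6^{3n+2} X^{2n+1} f^{3n-1} (n = 1, 2, …).
At n = 5 the blocks have lengths 10, 17, 11, 14.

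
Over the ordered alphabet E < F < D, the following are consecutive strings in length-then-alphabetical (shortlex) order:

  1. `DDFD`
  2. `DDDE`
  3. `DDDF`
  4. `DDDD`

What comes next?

DDDD is the last string of length 4, so the next is the first of length 5: E repeated 5 times.

EEEEE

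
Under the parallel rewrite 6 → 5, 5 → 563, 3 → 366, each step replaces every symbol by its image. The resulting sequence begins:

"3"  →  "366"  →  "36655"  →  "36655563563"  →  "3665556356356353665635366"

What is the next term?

Applying the rule to each of the 25 symbols of 3665556356356353665635366 gives the pieces 366 5 5 563 563 563 5 366 563 5 366 563 5 366 563 366 5 5 563 5 366 563 366 5 5, which concatenate to the answer.

3665556356356353665635366563536656336655563536656336655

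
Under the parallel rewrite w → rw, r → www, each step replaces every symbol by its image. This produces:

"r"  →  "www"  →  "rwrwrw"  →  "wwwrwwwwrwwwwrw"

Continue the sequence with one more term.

φ(wwwrwwwwrwwwwrw) expands symbol-by-symbol to rw rw rw www rw rw rw rw www rw rw rw rw www rw; joining the 15 pieces gives the next term.

rwrwrwwwwrwrwrwrwwwwrwrwrwrwwwwrw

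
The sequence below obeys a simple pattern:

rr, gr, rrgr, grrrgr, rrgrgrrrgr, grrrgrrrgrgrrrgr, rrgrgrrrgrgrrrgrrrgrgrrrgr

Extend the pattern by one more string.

Each term (from the third on) is the two preceding terms concatenated in order: term 3 = rr·gr = rrgr.
The next term joins grrrgrrrgrgrrrgr and rrgrgrrrgrgrrrgrrrgrgrrrgr.

grrrgrrrgrgrrrgrrrgrgrrrgrgrrrgrrrgrgrrrgr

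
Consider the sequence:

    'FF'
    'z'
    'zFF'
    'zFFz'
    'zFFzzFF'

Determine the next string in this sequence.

This is a Fibonacci-style word recurrence s(k) = s(k−1)·s(k−2): e.g. z·FF = zFF.
Continuing: zFFzzFF · zFFz gives term 6.

zFFzzFFzFFz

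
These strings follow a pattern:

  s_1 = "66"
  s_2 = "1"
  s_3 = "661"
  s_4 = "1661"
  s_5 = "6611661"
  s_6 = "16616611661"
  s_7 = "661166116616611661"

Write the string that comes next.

16616611661661166116616611661

From term 3 onward, concatenate the second-to-last term with the last: 66·1 = 661, 1·661 = 1661, …
Continuing: 16616611661 · 661166116616611661 gives term 8.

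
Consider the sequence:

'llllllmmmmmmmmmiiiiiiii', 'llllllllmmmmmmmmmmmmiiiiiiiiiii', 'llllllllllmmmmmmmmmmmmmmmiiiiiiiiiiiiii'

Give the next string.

llllllllllllmmmmmmmmmmmmmmmmmmiiiiiiiiiiiiiiiii

Each string has the form l^{2n} m^{3n} i^{3n-1}, where the shown terms are n = 3, 4, 5.
At n = 6 the blocks have lengths 12, 18, 17.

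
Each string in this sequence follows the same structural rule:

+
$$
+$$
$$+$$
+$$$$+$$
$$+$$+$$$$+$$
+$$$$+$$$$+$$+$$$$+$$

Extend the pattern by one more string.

$$+$$+$$$$+$$+$$$$+$$$$+$$+$$$$+$$

This is a Fibonacci-style word recurrence s(k) = s(k−2)·s(k−1): e.g. +·$$ = +$$.
So term 8 is $$+$$+$$$$+$$·+$$$$+$$$$+$$+$$$$+$$.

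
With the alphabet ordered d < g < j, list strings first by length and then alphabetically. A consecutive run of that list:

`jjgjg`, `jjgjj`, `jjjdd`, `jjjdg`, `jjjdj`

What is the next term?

jjjgd

Find the rightmost character of jjjdj below j, bump it to the next letter, and reset everything to its right to d.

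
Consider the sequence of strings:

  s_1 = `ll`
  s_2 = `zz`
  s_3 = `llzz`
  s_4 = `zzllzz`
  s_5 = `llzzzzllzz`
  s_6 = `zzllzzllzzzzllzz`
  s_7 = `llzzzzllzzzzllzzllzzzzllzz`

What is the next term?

zzllzzllzzzzllzzllzzzzllzzzzllzzllzzzzllzz

From term 3 onward, concatenate the second-to-last term with the last: ll·zz = llzz, zz·llzz = zzllzz, …
The next term joins zzllzzllzzzzllzz and llzzzzllzzzzllzzllzzzzllzz.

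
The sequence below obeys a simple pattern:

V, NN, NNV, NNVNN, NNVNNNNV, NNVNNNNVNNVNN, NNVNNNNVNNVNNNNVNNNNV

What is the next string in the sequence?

From term 3 onward, concatenate the last term with the second-to-last: NN·V = NNV, NNV·NN = NNVNN, …
So term 8 is NNVNNNNVNNVNNNNVNNNNV·NNVNNNNVNNVNN.

NNVNNNNVNNVNNNNVNNNNVNNVNNNNVNNVNN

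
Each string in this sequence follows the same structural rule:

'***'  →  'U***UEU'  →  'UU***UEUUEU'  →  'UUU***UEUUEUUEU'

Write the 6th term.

UUUUU***UEUUEUUEUUEUUEU

s(k+1) = U·s(k)·UEU, so each term gains U as a prefix and UEU as a suffix.
From UUU***UEUUEUUEU, 2 further steps: UUU***UEUUEUUEU → UUUU***UEUUEUUEUUEU → (answer).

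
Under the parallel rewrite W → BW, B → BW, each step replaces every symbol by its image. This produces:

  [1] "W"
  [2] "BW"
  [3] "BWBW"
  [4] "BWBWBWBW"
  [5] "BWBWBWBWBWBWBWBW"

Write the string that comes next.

BWBWBWBWBWBWBWBWBWBWBWBWBWBWBWBW

Applying the rule to each of the 16 symbols of BWBWBWBWBWBWBWBW gives the pieces BW BW BW BW BW BW BW BW BW BW BW BW BW BW BW BW, which concatenate to the answer.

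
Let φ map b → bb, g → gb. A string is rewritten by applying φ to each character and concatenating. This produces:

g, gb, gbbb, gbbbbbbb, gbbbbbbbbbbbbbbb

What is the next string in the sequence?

Rewriting the 16 symbols of gbbbbbbbbbbbbbbb one by one yields gb bb bb bb bb bb bb bb bb bb bb bb bb bb bb bb; concatenated:

gbbbbbbbbbbbbbbbbbbbbbbbbbbbbbbb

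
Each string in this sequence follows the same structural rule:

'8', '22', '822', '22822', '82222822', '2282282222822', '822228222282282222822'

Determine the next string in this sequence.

2282282222822822228222282282222822

From term 3 onward, concatenate the second-to-last term with the last: 8·22 = 822, 22·822 = 22822, …
Continuing: 2282282222822 · 822228222282282222822 gives term 8.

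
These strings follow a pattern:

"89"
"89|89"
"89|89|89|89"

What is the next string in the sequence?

Every step duplicates the string with '|' between the halves.
One more doubling of 89|89|89|89 gives the answer.

89|89|89|89|89|89|89|89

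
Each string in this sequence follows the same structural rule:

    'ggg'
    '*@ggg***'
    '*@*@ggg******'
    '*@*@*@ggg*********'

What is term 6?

*@*@*@*@*@ggg***************

Each term wraps the previous one in *@ on the left and *** on the right.
From *@*@*@ggg*********, 2 further steps: *@*@*@ggg********* → *@*@*@*@ggg************ → (answer).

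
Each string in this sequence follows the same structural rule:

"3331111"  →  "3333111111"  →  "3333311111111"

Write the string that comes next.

Reading off run lengths: 3 runs 3, 4, 5; 1 runs 4, 6, 8 — each is linear in n, where the shown terms are n = 2, 3, 4.
At n = 5 the blocks have lengths 6, 10.

3333331111111111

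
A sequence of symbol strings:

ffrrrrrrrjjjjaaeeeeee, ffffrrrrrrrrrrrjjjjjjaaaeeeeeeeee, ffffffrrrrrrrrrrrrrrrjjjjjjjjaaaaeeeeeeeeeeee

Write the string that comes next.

ffffffffrrrrrrrrrrrrrrrrrrrjjjjjjjjjjaaaaaeeeeeeeeeeeeeee

Each string has the form f^{2n-2} r^{4n-1} j^{2n} a^{n} e^{3n}, where the shown terms are n = 2, 3, 4.
At n = 5 the blocks have lengths 8, 19, 10, 5, 15.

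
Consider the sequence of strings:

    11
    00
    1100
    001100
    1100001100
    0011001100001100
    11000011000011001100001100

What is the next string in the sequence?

From term 3 onward, concatenate the second-to-last term with the last: 11·00 = 1100, 00·1100 = 001100, …
Continuing: 0011001100001100 · 11000011000011001100001100 gives term 8.

001100110000110011000011000011001100001100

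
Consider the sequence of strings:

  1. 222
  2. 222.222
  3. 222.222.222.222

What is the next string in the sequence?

s(k+1) = s(k)·.·s(k) — each term doubles the last with '.' between the halves.
Doubling 222.222.222.222 with '.' between the halves:

222.222.222.222.222.222.222.222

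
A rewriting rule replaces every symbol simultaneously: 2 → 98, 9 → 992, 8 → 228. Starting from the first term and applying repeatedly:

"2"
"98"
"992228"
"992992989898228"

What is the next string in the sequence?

99299298992992989922289922289922289898228

Replace each of the 15 characters of 992992989898228 in place — 992 992 98 992 992 98 992 228 992 228 992 228 98 98 228 — and concatenate.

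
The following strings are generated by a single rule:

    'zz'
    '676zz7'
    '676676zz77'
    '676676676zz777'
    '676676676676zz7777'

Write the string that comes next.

Each term wraps the previous one in 676 on the left and 7 on the right.
Applying this once more to 676676676676zz7777:

676676676676676zz77777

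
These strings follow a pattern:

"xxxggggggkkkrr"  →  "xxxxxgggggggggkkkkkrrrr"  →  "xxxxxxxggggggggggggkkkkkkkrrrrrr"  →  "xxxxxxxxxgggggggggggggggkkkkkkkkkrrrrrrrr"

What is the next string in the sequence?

The n-th term is 2n+1 x's then 3n+3 g's then 2n+1 k's then 2n r's (n = 1, 2, …).
For the next term, n = 5, so the run lengths are 11, 18, 11, 10.

xxxxxxxxxxxggggggggggggggggggkkkkkkkkkkkrrrrrrrrrr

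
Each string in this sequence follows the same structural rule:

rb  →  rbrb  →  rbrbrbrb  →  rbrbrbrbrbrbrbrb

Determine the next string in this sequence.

Each string is two copies of the previous one concatenated.
Doubling rbrbrbrbrbrbrbrb:

rbrbrbrbrbrbrbrbrbrbrbrbrbrbrbrb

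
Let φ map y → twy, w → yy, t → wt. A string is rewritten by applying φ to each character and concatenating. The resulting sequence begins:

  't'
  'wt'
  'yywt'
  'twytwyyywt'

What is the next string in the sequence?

wtyytwywtyytwytwytwyyywt

Apply φ to twytwyyywt symbol by symbol: t→wt, w→yy, y→twy, t→wt, w→yy, y→twy, y→twy, y→twy, w→yy, t→wt; joined: wt yy twy wt yy twy twy twy yy wt.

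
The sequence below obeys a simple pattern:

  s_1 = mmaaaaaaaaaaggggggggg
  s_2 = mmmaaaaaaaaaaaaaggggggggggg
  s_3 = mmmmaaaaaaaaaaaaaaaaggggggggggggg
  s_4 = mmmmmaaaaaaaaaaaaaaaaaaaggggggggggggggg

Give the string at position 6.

Term n consists of n-1 m's, followed by 3n+1 a's, followed by 2n+3 g's, where the shown terms are n = 3, 4, 5, 6.
Setting n = 8 gives 7, 25, 19 characters in each block.

mmmmmmmaaaaaaaaaaaaaaaaaaaaaaaaaggggggggggggggggggg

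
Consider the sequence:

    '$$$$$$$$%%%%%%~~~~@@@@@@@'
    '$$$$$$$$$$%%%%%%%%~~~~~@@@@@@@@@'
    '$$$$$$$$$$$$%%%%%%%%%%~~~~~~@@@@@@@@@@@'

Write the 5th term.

$$$$$$$$$$$$$$$$%%%%%%%%%%%%%%~~~~~~~~@@@@@@@@@@@@@@@

The n-th term is 2n+2 $'s then 2n %'s then n+1 ~'s then 2n+1 @'s, where the shown terms are n = 3, 4, 5.
For term 5, n = 7, so the run lengths are 16, 14, 8, 15.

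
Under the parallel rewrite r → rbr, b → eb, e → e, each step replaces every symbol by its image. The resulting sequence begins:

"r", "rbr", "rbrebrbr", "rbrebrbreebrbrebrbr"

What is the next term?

Replace each of the 19 characters of rbrebrbreebrbrebrbr in place — rbr eb rbr e eb rbr eb rbr e e eb rbr eb rbr e eb rbr eb rbr — and concatenate.

rbrebrbreebrbrebrbreeebrbrebrbreebrbrebrbr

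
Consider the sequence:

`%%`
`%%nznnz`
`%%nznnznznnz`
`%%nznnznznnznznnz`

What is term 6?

%%nznnznznnznznnznznnznznnz

The strings grow by a fixed suffix nznnz each time.
From %%nznnznznnznznnz, 2 further steps: %%nznnznznnznznnz → %%nznnznznnznznnznznnz → (answer).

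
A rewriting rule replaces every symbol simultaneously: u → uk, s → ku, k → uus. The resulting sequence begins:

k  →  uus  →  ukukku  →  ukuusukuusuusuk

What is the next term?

φ(ukuusukuusuusuk) expands symbol-by-symbol to uk uus uk uk ku uk uus uk uk ku uk uk ku uk uus; joining the 15 pieces gives the next term.

ukuusukukkuukuusukukkuukukkuukuus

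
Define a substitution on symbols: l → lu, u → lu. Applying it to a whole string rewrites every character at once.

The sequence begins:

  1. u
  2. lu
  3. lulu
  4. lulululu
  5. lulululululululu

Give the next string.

Rewriting the 16 symbols of lulululululululu one by one yields lu lu lu lu lu lu lu lu lu lu lu lu lu lu lu lu; concatenated:

lulululululululululululululululu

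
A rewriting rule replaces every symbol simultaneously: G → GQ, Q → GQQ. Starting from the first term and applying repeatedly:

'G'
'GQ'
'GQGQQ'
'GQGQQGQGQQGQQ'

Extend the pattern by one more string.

Replace each of the 13 characters of GQGQQGQGQQGQQ in place — GQ GQQ GQ GQQ GQQ GQ GQQ GQ GQQ GQQ GQ GQQ GQQ — and concatenate.

GQGQQGQGQQGQQGQGQQGQGQQGQQGQGQQGQQ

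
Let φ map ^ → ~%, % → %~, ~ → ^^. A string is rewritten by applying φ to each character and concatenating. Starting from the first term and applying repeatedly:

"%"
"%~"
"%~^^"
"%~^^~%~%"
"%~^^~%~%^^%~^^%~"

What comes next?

%~^^~%~%^^%~^^%~~%~%%~^^~%~%%~^^

φ(%~^^~%~%^^%~^^%~) expands symbol-by-symbol to %~ ^^ ~% ~% ^^ %~ ^^ %~ ~% ~% %~ ^^ ~% ~% %~ ^^; joining the 16 pieces gives the next term.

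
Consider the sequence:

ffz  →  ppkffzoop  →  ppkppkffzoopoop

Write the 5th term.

ppkppkppkppkffzoopoopoopoop

s(k+1) = ppk·s(k)·oop, so each term gains ppk as a prefix and oop as a suffix.
From ppkppkffzoopoop, 2 further steps: ppkppkffzoopoop → ppkppkppkffzoopoopoop → (answer).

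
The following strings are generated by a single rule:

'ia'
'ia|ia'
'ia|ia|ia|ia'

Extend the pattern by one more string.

Each string is two copies of the previous one joined by '|'.
Doubling ia|ia|ia|ia with '|' between the halves:

ia|ia|ia|ia|ia|ia|ia|ia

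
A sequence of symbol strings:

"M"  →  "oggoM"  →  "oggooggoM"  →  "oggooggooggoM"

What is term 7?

oggooggooggooggooggooggoM

Each term is the previous one with oggo prepended.
From oggooggooggoM, 3 further steps: oggooggooggoM → oggooggooggooggoM → oggooggooggooggooggoM → (answer).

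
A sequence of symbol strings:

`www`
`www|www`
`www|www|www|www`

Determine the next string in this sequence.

Every step duplicates the string with '|' between the halves.
So the next term is two copies of www|www|www|www with '|' between the halves.

www|www|www|www|www|www|www|www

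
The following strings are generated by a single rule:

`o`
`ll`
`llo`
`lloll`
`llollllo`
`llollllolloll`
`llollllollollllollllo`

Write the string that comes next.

llollllollollllollllollollllolloll

This is a Fibonacci-style word recurrence s(k) = s(k−1)·s(k−2): e.g. ll·o = llo.
Continuing: llollllollollllollllo · llollllolloll gives term 8.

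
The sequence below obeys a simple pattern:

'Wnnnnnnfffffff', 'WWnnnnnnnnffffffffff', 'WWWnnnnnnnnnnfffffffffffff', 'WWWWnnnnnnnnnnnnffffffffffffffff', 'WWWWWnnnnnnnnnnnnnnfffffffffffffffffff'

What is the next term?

Term n consists of n-1 W's, followed by 2n+2 n's, followed by 3n+1 f's, where the shown terms are n = 2, 3, 4, 5, 6.
Setting n = 7 gives 6, 16, 22 characters in each block.

WWWWWWnnnnnnnnnnnnnnnnffffffffffffffffffffff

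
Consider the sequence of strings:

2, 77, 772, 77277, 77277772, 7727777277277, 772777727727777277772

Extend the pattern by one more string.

This is a Fibonacci-style word recurrence s(k) = s(k−1)·s(k−2): e.g. 77·2 = 772.
The next term joins 772777727727777277772 and 7727777277277.

7727777277277772777727727777277277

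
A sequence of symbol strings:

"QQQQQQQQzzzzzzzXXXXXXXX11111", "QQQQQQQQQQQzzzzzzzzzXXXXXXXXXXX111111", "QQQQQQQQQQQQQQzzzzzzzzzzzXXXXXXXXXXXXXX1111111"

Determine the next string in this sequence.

Each string has the form Q^{3n+2} z^{2n+3} X^{3n+2} 1^{n+3}, where the shown terms are n = 2, 3, 4.
For the next term, n = 5, so the run lengths are 17, 13, 17, 8.

QQQQQQQQQQQQQQQQQzzzzzzzzzzzzzXXXXXXXXXXXXXXXXX11111111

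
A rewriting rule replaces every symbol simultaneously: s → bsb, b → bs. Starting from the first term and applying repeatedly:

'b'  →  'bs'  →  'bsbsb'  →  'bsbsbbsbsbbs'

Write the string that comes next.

Apply φ to bsbsbbsbsbbs symbol by symbol: b→bs, s→bsb, b→bs, s→bsb, b→bs, b→bs, s→bsb, b→bs, s→bsb, b→bs, b→bs, s→bsb; joined: bs bsb bs bsb bs bs bsb bs bsb bs bs bsb.

bsbsbbsbsbbsbsbsbbsbsbbsbsbsb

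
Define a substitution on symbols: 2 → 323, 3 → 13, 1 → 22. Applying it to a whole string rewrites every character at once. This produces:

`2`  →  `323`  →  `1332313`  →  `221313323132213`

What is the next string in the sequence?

Replace each of the 15 characters of 221313323132213 in place — 323 323 22 13 22 13 13 323 13 22 13 323 323 22 13 — and concatenate.

32332322132213133231322133233232213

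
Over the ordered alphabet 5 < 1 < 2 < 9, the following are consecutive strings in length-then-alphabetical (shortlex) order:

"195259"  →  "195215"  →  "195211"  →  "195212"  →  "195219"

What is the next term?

195225

The successor of 195219 increments the rightmost position that isn't already 9 and resets every position after it to 5.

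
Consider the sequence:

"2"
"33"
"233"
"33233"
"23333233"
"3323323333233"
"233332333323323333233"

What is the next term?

Each term (from the third on) is the two preceding terms concatenated in order: term 3 = 2·33 = 233.
The next term joins 3323323333233 and 233332333323323333233.

3323323333233233332333323323333233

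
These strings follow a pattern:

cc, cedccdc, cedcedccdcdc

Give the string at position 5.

Every step adds ced to the front and dc to the end of the previous string.
From cedcedccdcdc, 2 further steps: cedcedccdcdc → cedcedcedccdcdcdc → (answer).

cedcedcedcedccdcdcdcdc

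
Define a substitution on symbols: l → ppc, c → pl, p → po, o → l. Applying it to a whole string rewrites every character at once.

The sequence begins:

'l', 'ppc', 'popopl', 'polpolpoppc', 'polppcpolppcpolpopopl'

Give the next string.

Applying the rule to each of the 21 symbols of polppcpolppcpolpopopl gives the pieces po l ppc po po pl po l ppc po po pl po l ppc po l po l po ppc, which concatenate to the answer.

polppcpopoplpolppcpopoplpolppcpolpolpoppc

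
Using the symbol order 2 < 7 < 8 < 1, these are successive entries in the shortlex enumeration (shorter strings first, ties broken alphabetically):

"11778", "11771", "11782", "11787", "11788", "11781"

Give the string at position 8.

11717

Stepping forward 2 times from 11781: 11781 → 11712, then the target.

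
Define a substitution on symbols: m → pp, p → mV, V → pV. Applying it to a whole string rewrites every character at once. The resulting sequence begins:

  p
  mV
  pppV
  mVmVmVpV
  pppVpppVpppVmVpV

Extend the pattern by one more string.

Rewriting the 16 symbols of pppVpppVpppVmVpV one by one yields mV mV mV pV mV mV mV pV mV mV mV pV pp pV mV pV; concatenated:

mVmVmVpVmVmVmVpVmVmVmVpVpppVmVpV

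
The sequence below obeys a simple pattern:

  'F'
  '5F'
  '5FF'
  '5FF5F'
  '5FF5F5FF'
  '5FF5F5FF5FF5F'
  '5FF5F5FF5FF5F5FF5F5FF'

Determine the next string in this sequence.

5FF5F5FF5FF5F5FF5F5FF5FF5F5FF5FF5F

From term 3 onward, concatenate the last term with the second-to-last: 5F·F = 5FF, 5FF·5F = 5FF5F, …
The next term joins 5FF5F5FF5FF5F5FF5F5FF and 5FF5F5FF5FF5F.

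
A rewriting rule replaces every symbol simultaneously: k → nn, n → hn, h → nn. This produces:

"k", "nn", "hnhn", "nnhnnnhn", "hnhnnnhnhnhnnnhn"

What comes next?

φ(hnhnnnhnhnhnnnhn) expands symbol-by-symbol to nn hn nn hn hn hn nn hn nn hn nn hn hn hn nn hn; joining the 16 pieces gives the next term.

nnhnnnhnhnhnnnhnnnhnnnhnhnhnnnhn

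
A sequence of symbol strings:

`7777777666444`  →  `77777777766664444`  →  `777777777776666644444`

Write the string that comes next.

The n-th term is 2n+1 7's then n 6's then n 4's, where the shown terms are n = 3, 4, 5.
For the next term, n = 6, so the run lengths are 13, 6, 6.

7777777777777666666444444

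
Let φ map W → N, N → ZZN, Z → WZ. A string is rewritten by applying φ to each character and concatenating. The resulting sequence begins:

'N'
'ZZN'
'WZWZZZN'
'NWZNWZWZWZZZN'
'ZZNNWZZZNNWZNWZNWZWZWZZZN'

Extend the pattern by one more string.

Rewriting the 25 symbols of ZZNNWZZZNNWZNWZNWZWZWZZZN one by one yields WZ WZ ZZN ZZN N WZ WZ WZ ZZN ZZN N WZ ZZN N WZ ZZN N WZ N WZ N WZ WZ WZ ZZN; concatenated:

WZWZZZNZZNNWZWZWZZZNZZNNWZZZNNWZZZNNWZNWZNWZWZWZZZN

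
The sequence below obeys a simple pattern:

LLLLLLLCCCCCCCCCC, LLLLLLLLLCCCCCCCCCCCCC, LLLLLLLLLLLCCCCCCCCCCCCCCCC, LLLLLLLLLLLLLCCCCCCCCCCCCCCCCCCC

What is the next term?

The n-th term is 2n+1 L's then 3n+1 C's, where the shown terms are n = 3, 4, 5, 6.
For the next term, n = 7, so the run lengths are 15, 22.

LLLLLLLLLLLLLLLCCCCCCCCCCCCCCCCCCCCCC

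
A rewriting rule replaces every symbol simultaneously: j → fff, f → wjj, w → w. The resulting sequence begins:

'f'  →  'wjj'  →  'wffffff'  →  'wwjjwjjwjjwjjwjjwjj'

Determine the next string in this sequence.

Replace each of the 19 characters of wwjjwjjwjjwjjwjjwjj in place — w w fff fff w fff fff w fff fff w fff fff w fff fff w fff fff — and concatenate.

wwffffffwffffffwffffffwffffffwffffffwffffff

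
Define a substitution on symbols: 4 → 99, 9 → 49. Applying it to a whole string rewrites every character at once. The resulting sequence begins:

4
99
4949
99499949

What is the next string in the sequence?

4949994949499949

Expanding 99499949: 9→49, 9→49, 4→99, 9→49, 9→49, 9→49, 4→99, 9→49. Concatenated: 49 49 99 49 49 49 99 49.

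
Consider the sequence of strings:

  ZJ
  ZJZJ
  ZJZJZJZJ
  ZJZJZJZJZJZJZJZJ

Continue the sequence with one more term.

ZJZJZJZJZJZJZJZJZJZJZJZJZJZJZJZJ

Each string is two copies of the previous one concatenated.
So the next term is two copies of ZJZJZJZJZJZJZJZJ.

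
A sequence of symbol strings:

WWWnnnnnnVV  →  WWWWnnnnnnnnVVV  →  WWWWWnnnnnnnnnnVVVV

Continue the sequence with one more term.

Each string has the form W^{n} n^{2n} V^{n-1}, where the shown terms are n = 3, 4, 5.
For the next term, n = 6, so the run lengths are 6, 12, 5.

WWWWWWnnnnnnnnnnnnVVVVV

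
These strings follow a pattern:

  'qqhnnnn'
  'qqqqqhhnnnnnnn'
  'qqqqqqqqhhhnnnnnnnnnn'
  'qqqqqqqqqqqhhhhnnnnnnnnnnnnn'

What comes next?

qqqqqqqqqqqqqqhhhhhnnnnnnnnnnnnnnnn

Reading off run lengths: q runs 2, 5, 8, 11; h runs 1, 2, 3, 4; n runs 4, 7, 10, 13 — each is linear in n (n = 1, 2, …).
Setting n = 5 gives 14, 5, 16 characters in each block.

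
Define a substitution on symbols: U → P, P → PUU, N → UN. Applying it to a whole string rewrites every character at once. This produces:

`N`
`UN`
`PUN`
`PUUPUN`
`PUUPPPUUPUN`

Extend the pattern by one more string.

Apply φ to PUUPPPUUPUN symbol by symbol: P→PUU, U→P, U→P, P→PUU, P→PUU, P→PUU, U→P, U→P, P→PUU, U→P, N→UN; joined: PUU P P PUU PUU PUU P P PUU P UN.

PUUPPPUUPUUPUUPPPUUPUN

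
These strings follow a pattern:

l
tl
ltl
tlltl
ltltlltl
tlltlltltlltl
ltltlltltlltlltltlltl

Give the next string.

This is a Fibonacci-style word recurrence s(k) = s(k−2)·s(k−1): e.g. l·tl = ltl.
Continuing: tlltlltltlltl · ltltlltltlltlltltlltl gives term 8.

tlltlltltlltlltltlltltlltlltltlltl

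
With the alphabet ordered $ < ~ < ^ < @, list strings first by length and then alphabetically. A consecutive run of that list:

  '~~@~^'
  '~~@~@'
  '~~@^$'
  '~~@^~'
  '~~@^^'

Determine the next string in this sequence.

~~@^@

Find the rightmost character of ~~@^^ below @, bump it to the next letter, and reset everything to its right to $.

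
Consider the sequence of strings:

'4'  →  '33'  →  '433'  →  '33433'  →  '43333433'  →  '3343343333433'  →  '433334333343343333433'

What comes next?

3343343333433433334333343343333433

Each term (from the third on) is the two preceding terms concatenated in order: term 3 = 4·33 = 433.
Continuing: 3343343333433 · 433334333343343333433 gives term 8.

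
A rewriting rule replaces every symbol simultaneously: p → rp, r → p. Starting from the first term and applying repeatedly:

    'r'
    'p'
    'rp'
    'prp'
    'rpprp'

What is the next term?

Rewriting each symbol of rpprp: r→p, p→rp, p→rp, r→p, p→rp, which concatenates to p rp rp p rp.

prprpprp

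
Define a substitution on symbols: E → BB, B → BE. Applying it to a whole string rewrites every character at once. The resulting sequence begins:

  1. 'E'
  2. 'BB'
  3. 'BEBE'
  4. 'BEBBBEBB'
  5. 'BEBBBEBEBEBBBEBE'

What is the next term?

φ(BEBBBEBEBEBBBEBE) expands symbol-by-symbol to BE BB BE BE BE BB BE BB BE BB BE BE BE BB BE BB; joining the 16 pieces gives the next term.

BEBBBEBEBEBBBEBBBEBBBEBEBEBBBEBB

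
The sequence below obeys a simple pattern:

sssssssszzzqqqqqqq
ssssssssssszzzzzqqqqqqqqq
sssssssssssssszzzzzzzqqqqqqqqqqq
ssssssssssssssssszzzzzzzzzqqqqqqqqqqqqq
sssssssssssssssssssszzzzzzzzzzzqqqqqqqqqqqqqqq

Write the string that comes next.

Term n consists of 3n+2 s's, followed by 2n-1 z's, followed by 2n+3 q's, where the shown terms are n = 2, 3, 4, 5, 6.
Setting n = 7 gives 23, 13, 17 characters in each block.

ssssssssssssssssssssssszzzzzzzzzzzzzqqqqqqqqqqqqqqqqq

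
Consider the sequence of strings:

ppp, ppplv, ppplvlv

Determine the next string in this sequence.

Each term is the previous one with lv appended.
Applying this once more to ppplvlv:

ppplvlvlv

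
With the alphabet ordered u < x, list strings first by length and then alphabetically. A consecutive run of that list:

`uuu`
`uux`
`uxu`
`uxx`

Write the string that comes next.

Find the rightmost character of uxx below x, bump it to the next letter, and reset everything to its right to u.

xuu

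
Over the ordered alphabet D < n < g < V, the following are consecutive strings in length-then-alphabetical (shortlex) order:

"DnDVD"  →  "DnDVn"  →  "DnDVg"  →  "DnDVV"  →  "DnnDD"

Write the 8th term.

Advancing 3 positions from DnnDD through DnnDD → DnnDn → DnnDg reaches term 8.

DnnDV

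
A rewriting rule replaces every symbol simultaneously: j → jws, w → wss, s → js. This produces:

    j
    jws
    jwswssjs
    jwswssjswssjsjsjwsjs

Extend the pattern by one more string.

Applying the rule to each of the 20 symbols of jwswssjswssjsjsjwsjs gives the pieces jws wss js wss js js jws js wss js js jws js jws js jws wss js jws js, which concatenate to the answer.

jwswssjswssjsjsjwsjswssjsjsjwsjsjwsjsjwswssjsjwsjs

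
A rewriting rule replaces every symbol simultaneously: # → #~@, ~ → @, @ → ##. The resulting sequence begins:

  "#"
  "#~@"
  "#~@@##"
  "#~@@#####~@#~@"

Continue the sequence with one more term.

Rewriting the 14 symbols of #~@@#####~@#~@ one by one yields #~@ @ ## ## #~@ #~@ #~@ #~@ #~@ @ ## #~@ @ ##; concatenated:

#~@@#####~@#~@#~@#~@#~@@###~@@##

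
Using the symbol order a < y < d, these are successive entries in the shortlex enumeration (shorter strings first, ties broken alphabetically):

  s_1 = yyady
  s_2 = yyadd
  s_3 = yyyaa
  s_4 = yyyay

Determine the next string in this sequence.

yyyad

Treat yyyay as a base-3 numeral over the given alphabet and add one, carrying through any trailing d's.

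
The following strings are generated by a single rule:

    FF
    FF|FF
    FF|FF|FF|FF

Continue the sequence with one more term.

s(k+1) = s(k)·|·s(k) — each term doubles the last with '|' between the halves.
One more doubling of FF|FF|FF|FF gives the answer.

FF|FF|FF|FF|FF|FF|FF|FF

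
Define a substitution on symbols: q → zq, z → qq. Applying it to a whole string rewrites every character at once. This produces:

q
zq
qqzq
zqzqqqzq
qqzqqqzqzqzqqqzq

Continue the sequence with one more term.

Applying the rule to each of the 16 symbols of qqzqqqzqzqzqqqzq gives the pieces zq zq qq zq zq zq qq zq qq zq qq zq zq zq qq zq, which concatenate to the answer.

zqzqqqzqzqzqqqzqqqzqqqzqzqzqqqzq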